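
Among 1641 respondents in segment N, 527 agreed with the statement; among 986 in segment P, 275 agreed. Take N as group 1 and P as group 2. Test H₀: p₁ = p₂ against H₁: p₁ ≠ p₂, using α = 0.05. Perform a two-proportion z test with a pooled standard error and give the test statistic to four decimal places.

z = 2.2763

p̂₁ = 527/1641 = 0.3211456, p̂₂ = 275/986 = 0.2789047.
Pooled p̂ = (527+275)/(1641+986) = 802/2627 = 0.3052912.
SE = √(0.212088 × 0.00162358) = 0.0185565.
z = (0.3211456 − 0.2789047)/0.0185565 = 0.0422409/0.0185565 = 2.2763.
p-value = 2·P(Z > 2.276) ≈ 0.0228. With α = 0.05, reject H₀.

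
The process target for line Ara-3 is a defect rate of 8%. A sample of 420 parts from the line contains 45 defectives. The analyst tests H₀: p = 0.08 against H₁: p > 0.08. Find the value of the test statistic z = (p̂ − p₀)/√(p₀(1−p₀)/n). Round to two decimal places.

z = 2.05

p̂ = 45/420 = 0.1071.
Under H₀, SE = √(0.08·0.92/420) = √(0.000175238) = 0.0132.
z = (0.1071 − 0.08)/0.0132 = 0.0271/0.0132 = 2.05.
p-value = P(Z > 2.050) ≈ 0.0202.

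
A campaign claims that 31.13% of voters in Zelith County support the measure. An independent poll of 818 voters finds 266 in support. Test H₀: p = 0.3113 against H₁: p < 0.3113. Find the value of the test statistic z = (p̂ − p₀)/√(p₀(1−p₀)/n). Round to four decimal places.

z = 0.8576

p̂ = 266/818 = 0.325183.
Standard error under H₀: √(0.3113×0.6887/818) = 0.016189.
z = (0.325183 − 0.3113)/0.016189 = 0.013883/0.016189 = 0.8576.
p-value = P(Z < 0.858) ≈ 0.8044.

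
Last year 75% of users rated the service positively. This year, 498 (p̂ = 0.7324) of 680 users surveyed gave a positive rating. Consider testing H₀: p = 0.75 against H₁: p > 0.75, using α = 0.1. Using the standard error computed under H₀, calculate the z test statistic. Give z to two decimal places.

p̂ = 498/680 ≈ 0.7324.
Standard error under H₀: √(0.75×0.25/680) = 0.0166.
z = (0.7324 − 0.75)/0.0166 = -0.0176/0.0166 = -1.06.
p-value = P(Z > -1.063) ≈ 0.8560; since p > α = 0.1, fail to reject H₀.

z = -1.06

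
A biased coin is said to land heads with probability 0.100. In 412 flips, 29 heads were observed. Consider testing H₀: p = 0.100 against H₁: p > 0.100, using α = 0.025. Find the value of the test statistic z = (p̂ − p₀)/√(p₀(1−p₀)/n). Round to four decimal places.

z = -2.0035

p̂ = 29/412 ≈ 0.070388.
Under H₀, SE = √(0.1·0.9/412) = √(0.000218447) = 0.014780.
z = (0.070388 − 0.1)/0.014780 = -0.029612/0.014780 = -2.0035.
p-value = P(Z > -2.004) ≈ 0.9774; since p > α = 0.025, fail to reject H₀.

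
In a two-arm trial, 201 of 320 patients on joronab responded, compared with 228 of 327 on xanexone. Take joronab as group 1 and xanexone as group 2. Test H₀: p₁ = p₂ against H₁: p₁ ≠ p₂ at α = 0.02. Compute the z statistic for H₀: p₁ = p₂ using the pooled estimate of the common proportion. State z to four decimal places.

p̂₁ = 201/320 ≈ 0.628125, p̂₂ = 228/327 ≈ 0.697248.
Pooled p̂ = (201+228)/(320+327) = 429/647 = 0.663060.
SE = √(0.223411 × 0.0061831) = 0.037167.
z = (0.628125 − 0.697248)/0.037167 = -0.069123/0.037167 = -1.8598.
Two-sided p-value ≈ 2·Φ(−1.860) = 0.0629. With α = 0.02, fail to reject H₀.

z = -1.8598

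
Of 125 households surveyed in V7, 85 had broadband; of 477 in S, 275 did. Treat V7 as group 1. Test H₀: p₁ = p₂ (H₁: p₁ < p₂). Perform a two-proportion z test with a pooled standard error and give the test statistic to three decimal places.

z = 2.100

p̂₁ = 85/125 ≈ 0.68000, p̂₂ = 275/477 ≈ 0.57652.
Pooled p̂ = (85+275)/(125+477) = 360/602 = 0.59801.
SE = √(0.240395 × 0.0100964) = 0.04927.
z = (0.68000 − 0.57652)/0.04927 = 0.10348/0.04927 = 2.100.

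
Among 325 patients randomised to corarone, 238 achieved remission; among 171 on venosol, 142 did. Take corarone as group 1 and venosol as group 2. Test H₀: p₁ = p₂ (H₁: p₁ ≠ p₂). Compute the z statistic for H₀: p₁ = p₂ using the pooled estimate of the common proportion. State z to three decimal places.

p̂₁ = 238/325 ≈ 0.73231, p̂₂ = 142/171 ≈ 0.83041.
Pooled p̂ = (238+142)/(325+171) = 380/496 = 0.76613.
SE = √(p̂(1−p̂)(1/n₁+1/n₂)) = √(0.76613·0.23387·0.00892488) = √(0.00159912) = 0.03999.
z = (0.73231 − 0.83041)/0.03999 = -0.09810/0.03999 = -2.453.

z = -2.453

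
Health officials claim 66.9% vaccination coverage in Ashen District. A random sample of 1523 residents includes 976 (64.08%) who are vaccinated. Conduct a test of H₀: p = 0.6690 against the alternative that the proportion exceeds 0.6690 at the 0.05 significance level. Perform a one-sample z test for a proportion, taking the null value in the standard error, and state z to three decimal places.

p̂ = 976/1523 ≈ 0.64084.
Under H₀, SE = √(0.669·0.331/1523) = √(0.000145397) = 0.01206.
z = (0.64084 − 0.669)/0.01206 = -0.02816/0.01206 = -2.335.
p-value = P(Z > -2.335) ≈ 0.9902. With α = 0.05, fail to reject H₀.

z = -2.335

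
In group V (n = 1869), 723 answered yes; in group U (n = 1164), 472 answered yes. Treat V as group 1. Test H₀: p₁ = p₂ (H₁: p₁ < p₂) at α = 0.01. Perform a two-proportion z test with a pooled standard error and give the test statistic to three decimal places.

p̂₁ = 723/1869 ≈ 0.38684, p̂₂ = 472/1164 ≈ 0.40550.
Pooled p̂ = (723+472)/(1869+1164) = 1195/3033 = 0.39400.
SE = √(p̂(1−p̂)(1/n₁+1/n₂)) = √(0.39400·0.60600·0.00139415) = √(0.000332873) = 0.01824.
z = (0.38684 − 0.40550)/0.01824 = -0.01866/0.01824 = -1.023.
p-value = P(Z < -1.023) ≈ 0.1532, so at α = 0.01 we fail to reject H₀.

z = -1.023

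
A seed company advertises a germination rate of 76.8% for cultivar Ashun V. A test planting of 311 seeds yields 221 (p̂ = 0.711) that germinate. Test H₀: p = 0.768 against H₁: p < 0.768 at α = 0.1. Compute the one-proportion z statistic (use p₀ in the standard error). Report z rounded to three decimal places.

p̂ = 221/311 = 0.710611.
Under H₀, SE = √(0.768·0.232/311) = √(0.000572913) = 0.023936.
z = (0.710611 − 0.768)/0.023936 = -0.057389/0.023936 = -2.398.
p-value = P(Z < -2.398) ≈ 0.0083; since p < α = 0.1, reject H₀.

z = -2.398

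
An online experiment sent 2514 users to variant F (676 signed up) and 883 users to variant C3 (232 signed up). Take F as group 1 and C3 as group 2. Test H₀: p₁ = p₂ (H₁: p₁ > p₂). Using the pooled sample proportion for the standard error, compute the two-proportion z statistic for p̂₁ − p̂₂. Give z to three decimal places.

p̂₁ = 676/2514 = 0.26889, p̂₂ = 232/883 = 0.26274.
Pooled p̂ = (676+232)/(2514+883) = 908/3397 = 0.26729.
SE = √(p̂(1−p̂)(1/n₁+1/n₂)) = √(0.26729·0.73271·0.00153028) = √(0.000299702) = 0.01731.
z = (0.26889 − 0.26274)/0.01731 = 0.00615/0.01731 = 0.355.

z = 0.355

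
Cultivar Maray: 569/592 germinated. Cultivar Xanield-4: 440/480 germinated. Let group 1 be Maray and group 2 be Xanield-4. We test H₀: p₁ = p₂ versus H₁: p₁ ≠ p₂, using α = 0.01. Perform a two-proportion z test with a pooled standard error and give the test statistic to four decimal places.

p̂₁ = 569/592 = 0.9611486, p̂₂ = 440/480 = 0.9166667.
Pooled p̂ = (569+440)/(592+480) = 1009/1072 = 0.9412313.
SE = √(0.0553149 × 0.00377252) = 0.0144456.
z = (0.9611486 − 0.9166667)/0.0144456 = 0.0444819/0.0144456 = 3.0793.
Two-sided p-value ≈ 2·Φ(−3.079) = 0.0021; since p < α = 0.01, reject H₀.

z = 3.0793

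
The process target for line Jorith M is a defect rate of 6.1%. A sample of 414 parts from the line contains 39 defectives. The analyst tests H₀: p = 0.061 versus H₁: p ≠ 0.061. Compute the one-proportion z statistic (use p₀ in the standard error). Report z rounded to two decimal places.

p̂ = 39/414 ≈ 0.09420.
Under H₀, SE = √(0.061·0.939/414) = √(0.000138355) = 0.01176.
z = (0.09420 − 0.061)/0.01176 = 0.03320/0.01176 = 2.82.
p-value = 2·P(Z > 2.823) ≈ 0.0048.

z = 2.82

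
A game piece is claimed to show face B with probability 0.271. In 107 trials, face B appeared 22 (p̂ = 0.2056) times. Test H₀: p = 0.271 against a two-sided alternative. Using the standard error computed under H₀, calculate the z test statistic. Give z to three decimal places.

p̂ = 22/107 = 0.20561.
Standard error under H₀: √(0.271×0.729/107) = 0.04297.
z = (0.20561 − 0.271)/0.04297 = -0.06539/0.04297 = -1.522.
Two-sided p-value ≈ 2·Φ(−1.522) = 0.1280.

z = -1.522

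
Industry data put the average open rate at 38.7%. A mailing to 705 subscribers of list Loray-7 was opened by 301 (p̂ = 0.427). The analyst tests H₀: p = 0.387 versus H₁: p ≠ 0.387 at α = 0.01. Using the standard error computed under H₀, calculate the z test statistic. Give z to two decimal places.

z = 2.18

p̂ = 301/705 = 0.42695.
Under H₀, SE = √(0.387·0.613/705) = √(0.000336498) = 0.01834.
z = (0.42695 − 0.387)/0.01834 = 0.03995/0.01834 = 2.18.
Two-sided p-value ≈ 2·Φ(−2.178) = 0.0294; since p > α = 0.01, fail to reject H₀.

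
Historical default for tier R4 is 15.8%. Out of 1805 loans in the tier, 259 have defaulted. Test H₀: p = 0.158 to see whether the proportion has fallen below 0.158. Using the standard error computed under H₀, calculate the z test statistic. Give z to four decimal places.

z = -1.6901

p̂ = 259/1805 ≈ 0.1434903.
Under H₀, SE = √(0.158·0.842/1805) = √(7.37042e-05) = 0.0085851.
z = (0.1434903 − 0.158)/0.0085851 = -0.0145097/0.0085851 = -1.6901.
p-value = P(Z < -1.690) ≈ 0.0455.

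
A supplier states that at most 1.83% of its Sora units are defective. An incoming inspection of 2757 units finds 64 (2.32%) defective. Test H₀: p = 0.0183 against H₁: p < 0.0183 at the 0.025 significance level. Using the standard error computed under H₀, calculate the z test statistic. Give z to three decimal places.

p̂ = 64/2757 ≈ 0.02321.
Under H₀, SE = √(0.0183·0.9817/2757) = √(6.51618e-06) = 0.00255.
z = (0.02321 − 0.0183)/0.00255 = 0.00491/0.00255 = 1.925.
p-value = P(Z < 1.925) ≈ 0.9729; since p > α = 0.025, fail to reject H₀.

z = 1.925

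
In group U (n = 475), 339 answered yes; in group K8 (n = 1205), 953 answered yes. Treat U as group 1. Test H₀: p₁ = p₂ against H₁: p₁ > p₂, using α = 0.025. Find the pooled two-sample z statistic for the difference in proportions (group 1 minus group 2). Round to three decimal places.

z = -3.381

p̂₁ = 339/475 = 0.71368, p̂₂ = 953/1205 = 0.79087.
Pooled p̂ = (339+953)/(475+1205) = 1292/1680 = 0.76905.
SE = √(p̂(1−p̂)(1/n₁+1/n₂)) = √(0.76905·0.23095·0.00293514) = √(0.00052132) = 0.02283.
z = (0.71368 − 0.79087)/0.02283 = -0.07719/0.02283 = -3.381.
p-value = P(Z > -3.381) ≈ 0.9996. With α = 0.025, fail to reject H₀.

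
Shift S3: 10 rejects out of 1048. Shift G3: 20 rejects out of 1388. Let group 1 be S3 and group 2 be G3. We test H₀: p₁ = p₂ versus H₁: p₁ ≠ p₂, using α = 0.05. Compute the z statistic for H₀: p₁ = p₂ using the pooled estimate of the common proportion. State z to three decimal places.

z = -1.078

p̂₁ = 10/1048 = 0.009542, p̂₂ = 20/1388 = 0.014409.
Pooled p̂ = (10+20)/(1048+1388) = 30/2436 = 0.012315.
SE = √(p̂(1−p̂)(1/n₁+1/n₂)) = √(0.012315·0.987685·0.00167466) = √(2.03699e-05) = 0.004513.
z = (0.009542 − 0.014409)/0.004513 = -0.004867/0.004513 = -1.078.
Two-sided p-value ≈ 2·Φ(−1.078) = 0.2808, so at α = 0.05 we fail to reject H₀.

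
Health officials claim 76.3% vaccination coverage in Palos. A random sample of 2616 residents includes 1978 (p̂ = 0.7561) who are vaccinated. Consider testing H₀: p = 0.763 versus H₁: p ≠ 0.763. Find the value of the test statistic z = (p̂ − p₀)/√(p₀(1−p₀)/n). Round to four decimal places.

p̂ = 1978/2616 ≈ 0.756116.
Under H₀, SE = √(0.763·0.237/2616) = √(6.9125e-05) = 0.008314.
z = (0.756116 − 0.763)/0.008314 = -0.006884/0.008314 = -0.8280.
p-value = 2·P(Z > 0.828) ≈ 0.4077.

z = -0.8280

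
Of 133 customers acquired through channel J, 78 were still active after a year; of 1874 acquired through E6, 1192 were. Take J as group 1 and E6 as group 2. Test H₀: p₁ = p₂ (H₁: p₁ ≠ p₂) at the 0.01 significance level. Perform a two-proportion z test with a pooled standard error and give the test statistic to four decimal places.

p̂₁ = 78/133 = 0.586466, p̂₂ = 1192/1874 = 0.636073.
Pooled p̂ = (78+1192)/(133+1874) = 1270/2007 = 0.632785.
SE = √(p̂(1−p̂)(1/n₁+1/n₂)) = √(0.632785·0.367215·0.00805241) = √(0.00187112) = 0.043256.
z = (0.586466 − 0.636073)/0.043256 = -0.049607/0.043256 = -1.1468.
p-value = 2·P(Z > 1.147) ≈ 0.2515; since p > α = 0.01, fail to reject H₀.

z = -1.1468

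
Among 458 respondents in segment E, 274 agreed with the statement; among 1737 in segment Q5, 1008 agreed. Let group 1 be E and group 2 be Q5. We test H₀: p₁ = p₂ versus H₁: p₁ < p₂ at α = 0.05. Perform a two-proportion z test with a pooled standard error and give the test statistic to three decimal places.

p̂₁ = 274/458 = 0.59825, p̂₂ = 1008/1737 = 0.58031.
Pooled p̂ = (274+1008)/(458+1737) = 1282/2195 = 0.58405.
SE = √(p̂(1−p̂)(1/n₁+1/n₂)) = √(0.58405·0.41595·0.00275911) = √(0.000670284) = 0.02589.
z = (0.59825 − 0.58031)/0.02589 = 0.01794/0.02589 = 0.693.
p-value = P(Z < 0.693) ≈ 0.7559; since p > α = 0.05, fail to reject H₀.

z = 0.693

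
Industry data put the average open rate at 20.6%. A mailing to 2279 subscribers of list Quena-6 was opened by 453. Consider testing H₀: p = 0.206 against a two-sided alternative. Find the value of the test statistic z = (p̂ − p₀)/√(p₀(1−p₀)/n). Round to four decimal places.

p̂ = 453/2279 ≈ 0.198771.
Standard error under H₀: √(0.206×0.794/2279) = 0.008472.
z = (0.198771 − 0.206)/0.008472 = -0.007229/0.008472 = -0.8533.
p-value = 2·P(Z > 0.853) ≈ 0.3935.

z = -0.8533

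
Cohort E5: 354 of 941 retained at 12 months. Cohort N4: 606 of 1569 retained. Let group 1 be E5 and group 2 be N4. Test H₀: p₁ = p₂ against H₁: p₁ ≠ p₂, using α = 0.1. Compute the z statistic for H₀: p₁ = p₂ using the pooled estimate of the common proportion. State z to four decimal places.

z = -0.5009

p̂₁ = 354/941 ≈ 0.376196, p̂₂ = 606/1569 ≈ 0.386233.
Pooled p̂ = (354+606)/(941+1569) = 960/2510 = 0.382470.
SE = √(0.236187 × 0.00170005) = 0.020038.
z = (0.376196 − 0.386233)/0.020038 = -0.010037/0.020038 = -0.5009.
Two-sided p-value ≈ 2·Φ(−0.501) = 0.6164, so at α = 0.1 we fail to reject H₀.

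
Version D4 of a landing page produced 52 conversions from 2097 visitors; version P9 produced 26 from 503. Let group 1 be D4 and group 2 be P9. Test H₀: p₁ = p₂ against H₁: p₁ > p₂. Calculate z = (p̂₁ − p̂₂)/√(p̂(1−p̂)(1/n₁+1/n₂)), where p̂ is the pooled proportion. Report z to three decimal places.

z = -3.175

p̂₁ = 52/2097 = 0.02480, p̂₂ = 26/503 = 0.05169.
Pooled p̂ = (52+26)/(2097+503) = 78/2600 = 0.03000.
SE = √(0.0291 × 0.00246494) = 0.00847.
z = (0.02480 − 0.05169)/0.00847 = -0.02689/0.00847 = -3.175.
p-value = P(Z > -3.175) ≈ 0.9993.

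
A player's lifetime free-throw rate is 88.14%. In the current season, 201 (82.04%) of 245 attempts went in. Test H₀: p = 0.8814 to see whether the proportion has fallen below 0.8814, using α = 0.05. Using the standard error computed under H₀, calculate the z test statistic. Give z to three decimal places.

z = -2.953

p̂ = 201/245 ≈ 0.820408.
SE = √(p₀(1−p₀)/n) = √(0.10453/245) = 0.020656.
z = (0.820408 − 0.8814)/0.020656 = -0.060992/0.020656 = -2.953.
p-value = P(Z < -2.953) ≈ 0.0016. With α = 0.05, reject H₀.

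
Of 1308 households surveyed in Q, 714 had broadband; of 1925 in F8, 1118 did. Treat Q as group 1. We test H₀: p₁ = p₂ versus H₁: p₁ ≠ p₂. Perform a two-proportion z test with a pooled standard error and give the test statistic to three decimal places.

z = -1.966

p̂₁ = 714/1308 = 0.54587, p̂₂ = 1118/1925 = 0.58078.
Pooled p̂ = (714+1118)/(1308+1925) = 1832/3233 = 0.56666.
SE = √(0.245557 × 0.00128401) = 0.01776.
z = (0.54587 − 0.58078)/0.01776 = -0.03491/0.01776 = -1.966.
Two-sided p-value ≈ 2·Φ(−1.966) = 0.0493.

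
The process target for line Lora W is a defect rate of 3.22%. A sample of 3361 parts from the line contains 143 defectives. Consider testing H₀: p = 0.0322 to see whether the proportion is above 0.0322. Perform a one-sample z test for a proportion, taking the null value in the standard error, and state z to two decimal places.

z = 3.40

p̂ = 143/3361 = 0.04255.
Under H₀, SE = √(0.0322·0.9678/3361) = √(9.27199e-06) = 0.00304.
z = (0.04255 − 0.0322)/0.00304 = 0.01035/0.00304 = 3.40.
p-value = P(Z > 3.398) ≈ 0.0003.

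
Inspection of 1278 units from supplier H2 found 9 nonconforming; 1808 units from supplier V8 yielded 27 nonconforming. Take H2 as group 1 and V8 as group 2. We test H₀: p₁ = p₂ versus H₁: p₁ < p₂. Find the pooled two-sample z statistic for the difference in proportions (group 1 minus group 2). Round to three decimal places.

p̂₁ = 9/1278 = 0.007042, p̂₂ = 27/1808 = 0.014934.
Pooled p̂ = (9+27)/(1278+1808) = 36/3086 = 0.011666.
SE = √(p̂(1−p̂)(1/n₁+1/n₂)) = √(0.011666·0.988334·0.00133557) = √(1.53985e-05) = 0.003924.
z = (0.007042 − 0.014934)/0.003924 = -0.007892/0.003924 = -2.011.
p-value = P(Z < -2.011) ≈ 0.0222.

z = -2.011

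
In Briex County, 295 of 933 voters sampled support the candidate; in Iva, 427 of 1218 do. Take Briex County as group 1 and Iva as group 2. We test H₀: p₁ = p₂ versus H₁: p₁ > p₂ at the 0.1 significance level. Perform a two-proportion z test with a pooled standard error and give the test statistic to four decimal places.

z = -1.6739

p̂₁ = 295/933 ≈ 0.316184, p̂₂ = 427/1218 ≈ 0.350575.
Pooled p̂ = (295+427)/(933+1218) = 722/2151 = 0.335658.
SE = √(0.222992 × 0.00189283) = 0.020545.
z = (0.316184 − 0.350575)/0.020545 = -0.034391/0.020545 = -1.6739.
p-value = P(Z > -1.674) ≈ 0.9529, so at α = 0.1 we fail to reject H₀.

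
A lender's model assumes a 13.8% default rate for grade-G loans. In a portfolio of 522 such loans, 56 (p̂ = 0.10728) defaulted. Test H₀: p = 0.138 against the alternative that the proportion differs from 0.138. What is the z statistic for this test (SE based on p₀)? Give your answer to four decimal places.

z = -2.0350

p̂ = 56/522 ≈ 0.107280.
Standard error under H₀: √(0.138×0.862/522) = 0.015096.
z = (0.107280 − 0.138)/0.015096 = -0.030720/0.015096 = -2.0350.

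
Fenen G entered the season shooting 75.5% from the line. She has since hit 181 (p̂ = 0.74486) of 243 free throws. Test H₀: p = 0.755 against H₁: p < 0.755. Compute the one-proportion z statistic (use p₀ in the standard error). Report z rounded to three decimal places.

z = -0.368

p̂ = 181/243 ≈ 0.74486.
SE = √(p₀(1−p₀)/n) = √(0.18498/243) = 0.02759.
z = (0.74486 − 0.755)/0.02759 = -0.01014/0.02759 = -0.368.
p-value = P(Z < -0.368) ≈ 0.3566.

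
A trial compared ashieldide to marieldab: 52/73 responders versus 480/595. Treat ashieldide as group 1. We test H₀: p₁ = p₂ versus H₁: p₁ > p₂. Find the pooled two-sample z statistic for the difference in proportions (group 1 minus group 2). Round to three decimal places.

z = -1.890

p̂₁ = 52/73 = 0.71233, p̂₂ = 480/595 = 0.80672.
Pooled p̂ = (52+480)/(73+595) = 532/668 = 0.79641.
SE = √(p̂(1−p̂)(1/n₁+1/n₂)) = √(0.79641·0.20359·0.0153793) = √(0.00249364) = 0.04994.
z = (0.71233 − 0.80672)/0.04994 = -0.09439/0.04994 = -1.890.
p-value = P(Z > -1.890) ≈ 0.9706.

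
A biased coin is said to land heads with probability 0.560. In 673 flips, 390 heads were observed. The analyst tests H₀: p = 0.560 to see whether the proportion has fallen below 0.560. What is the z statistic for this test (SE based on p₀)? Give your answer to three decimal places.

z = 1.019

p̂ = 390/673 = 0.57949.
SE = √(p₀(1−p₀)/n) = √(0.2464/673) = 0.01913.
z = (0.57949 − 0.56)/0.01913 = 0.01949/0.01913 = 1.019.
p-value = P(Z < 1.019) ≈ 0.8459.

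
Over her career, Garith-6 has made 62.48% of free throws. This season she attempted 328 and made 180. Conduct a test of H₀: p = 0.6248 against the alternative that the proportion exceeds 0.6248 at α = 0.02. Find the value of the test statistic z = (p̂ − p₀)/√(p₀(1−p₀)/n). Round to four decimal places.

p̂ = 180/328 ≈ 0.5487805.
Standard error under H₀: √(0.6248×0.3752/328) = 0.0267341.
z = (0.5487805 − 0.6248)/0.0267341 = -0.0760195/0.0267341 = -2.8435.
p-value = P(Z > -2.844) ≈ 0.9978. With α = 0.02, fail to reject H₀.

z = -2.8435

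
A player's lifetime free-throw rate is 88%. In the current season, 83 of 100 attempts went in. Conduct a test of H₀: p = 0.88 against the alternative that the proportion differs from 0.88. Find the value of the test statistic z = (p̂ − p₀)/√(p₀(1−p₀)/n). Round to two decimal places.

p̂ = 83/100 ≈ 0.8300.
Under H₀, SE = √(0.88·0.12/100) = √(0.001056) = 0.0325.
z = (0.8300 − 0.88)/0.0325 = -0.0500/0.0325 = -1.54.
p-value = 2·P(Z > 1.539) ≈ 0.1239.

z = -1.54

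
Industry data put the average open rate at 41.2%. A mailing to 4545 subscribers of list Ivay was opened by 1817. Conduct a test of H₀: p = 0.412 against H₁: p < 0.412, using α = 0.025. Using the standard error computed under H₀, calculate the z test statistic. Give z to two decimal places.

z = -1.67

p̂ = 1817/4545 ≈ 0.3998.
Standard error under H₀: √(0.412×0.588/4545) = 0.0073.
z = (0.3998 − 0.412)/0.0073 = -0.0122/0.0073 = -1.67.
p-value = P(Z < -1.674) ≈ 0.0471; since p > α = 0.025, fail to reject H₀.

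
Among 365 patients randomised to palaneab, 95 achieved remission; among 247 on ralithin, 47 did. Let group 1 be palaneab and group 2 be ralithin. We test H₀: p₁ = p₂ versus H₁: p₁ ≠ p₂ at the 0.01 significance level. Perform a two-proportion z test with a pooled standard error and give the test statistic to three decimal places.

p̂₁ = 95/365 = 0.26027, p̂₂ = 47/247 = 0.19028.
Pooled p̂ = (95+47)/(365+247) = 142/612 = 0.23203.
SE = √(0.17819 × 0.00678831) = 0.03478.
z = (0.26027 − 0.19028)/0.03478 = 0.06999/0.03478 = 2.012.
p-value = 2·P(Z > 2.012) ≈ 0.0442, so at α = 0.01 we fail to reject H₀.

z = 2.012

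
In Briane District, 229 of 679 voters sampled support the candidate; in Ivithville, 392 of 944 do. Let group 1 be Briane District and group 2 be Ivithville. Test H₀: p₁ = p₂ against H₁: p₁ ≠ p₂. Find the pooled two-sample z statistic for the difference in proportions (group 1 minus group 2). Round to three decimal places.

z = -3.189

p̂₁ = 229/679 = 0.337261, p̂₂ = 392/944 = 0.415254.
Pooled p̂ = (229+392)/(679+944) = 621/1623 = 0.382625.
SE = √(p̂(1−p̂)(1/n₁+1/n₂)) = √(0.382625·0.617375·0.00253208) = √(0.000598135) = 0.024457.
z = (0.337261 − 0.415254)/0.024457 = -0.077993/0.024457 = -3.189.
Two-sided p-value ≈ 2·Φ(−3.189) = 0.0014.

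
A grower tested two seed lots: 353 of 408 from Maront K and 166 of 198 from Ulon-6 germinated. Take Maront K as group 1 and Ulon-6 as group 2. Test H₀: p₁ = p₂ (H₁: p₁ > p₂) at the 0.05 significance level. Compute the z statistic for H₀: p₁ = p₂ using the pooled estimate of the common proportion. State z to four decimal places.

p̂₁ = 353/408 = 0.8651961, p̂₂ = 166/198 = 0.8383838.
Pooled p̂ = (353+166)/(408+198) = 519/606 = 0.8564356.
SE = √(0.122954 × 0.00750149) = 0.0303700.
z = (0.8651961 − 0.8383838)/0.0303700 = 0.0268123/0.0303700 = 0.8829.
p-value = P(Z > 0.883) ≈ 0.1887; since p > α = 0.05, fail to reject H₀.

z = 0.8829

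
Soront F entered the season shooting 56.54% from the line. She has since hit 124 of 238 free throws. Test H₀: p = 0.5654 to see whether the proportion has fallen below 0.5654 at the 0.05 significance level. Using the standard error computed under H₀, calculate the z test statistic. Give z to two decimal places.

z = -1.38

p̂ = 124/238 ≈ 0.5210.
Standard error under H₀: √(0.5654×0.4346/238) = 0.0321.
z = (0.5210 − 0.5654)/0.0321 = -0.0444/0.0321 = -1.38.
p-value = P(Z < -1.382) ≈ 0.0836, so at α = 0.05 we fail to reject H₀.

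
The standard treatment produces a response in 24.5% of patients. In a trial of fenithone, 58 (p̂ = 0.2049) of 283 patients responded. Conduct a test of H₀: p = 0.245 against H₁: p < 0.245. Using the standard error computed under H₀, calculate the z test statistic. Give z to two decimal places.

z = -1.57

p̂ = 58/283 ≈ 0.2049.
Under H₀, SE = √(0.245·0.755/283) = √(0.000653622) = 0.0256.
z = (0.2049 − 0.245)/0.0256 = -0.0401/0.0256 = -1.57.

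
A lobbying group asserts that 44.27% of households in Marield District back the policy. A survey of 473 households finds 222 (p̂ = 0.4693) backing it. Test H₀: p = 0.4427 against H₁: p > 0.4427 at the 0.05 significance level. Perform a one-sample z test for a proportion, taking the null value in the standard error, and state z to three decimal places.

p̂ = 222/473 = 0.469345.
Standard error under H₀: √(0.4427×0.5573/473) = 0.022839.
z = (0.469345 − 0.4427)/0.022839 = 0.026645/0.022839 = 1.167.
p-value = P(Z > 1.167) ≈ 0.1217, so at α = 0.05 we fail to reject H₀.

z = 1.167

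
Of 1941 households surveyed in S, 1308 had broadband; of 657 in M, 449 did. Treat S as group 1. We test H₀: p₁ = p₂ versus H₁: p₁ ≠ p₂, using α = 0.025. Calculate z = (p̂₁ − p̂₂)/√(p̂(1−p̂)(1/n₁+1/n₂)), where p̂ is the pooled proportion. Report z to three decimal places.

z = -0.451

p̂₁ = 1308/1941 ≈ 0.67388, p̂₂ = 449/657 ≈ 0.68341.
Pooled p̂ = (1308+449)/(1941+657) = 1757/2598 = 0.67629.
SE = √(0.218922 × 0.00203727) = 0.02112.
z = (0.67388 − 0.68341)/0.02112 = -0.00953/0.02112 = -0.451.
p-value = 2·P(Z > 0.451) ≈ 0.6518, so at α = 0.025 we fail to reject H₀.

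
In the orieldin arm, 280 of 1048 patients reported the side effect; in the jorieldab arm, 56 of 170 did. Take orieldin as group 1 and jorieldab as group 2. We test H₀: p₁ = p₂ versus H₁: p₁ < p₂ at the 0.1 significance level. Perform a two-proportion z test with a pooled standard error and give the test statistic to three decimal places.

p̂₁ = 280/1048 = 0.26718, p̂₂ = 56/170 = 0.32941.
Pooled p̂ = (280+56)/(1048+170) = 336/1218 = 0.27586.
SE = √(0.199762 × 0.00683655) = 0.03696.
z = (0.26718 − 0.32941)/0.03696 = -0.06223/0.03696 = -1.684.
p-value = P(Z < -1.684) ≈ 0.0461, so at α = 0.1 we reject H₀.

z = -1.684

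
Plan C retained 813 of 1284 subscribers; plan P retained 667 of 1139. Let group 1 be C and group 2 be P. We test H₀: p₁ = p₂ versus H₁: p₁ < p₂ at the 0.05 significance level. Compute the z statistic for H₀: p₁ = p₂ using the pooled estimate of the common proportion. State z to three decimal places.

p̂₁ = 813/1284 = 0.63318, p̂₂ = 667/1139 = 0.58560.
Pooled p̂ = (813+667)/(1284+1139) = 1480/2423 = 0.61081.
SE = √(p̂(1−p̂)(1/n₁+1/n₂)) = √(0.61081·0.38919·0.00165678) = √(0.00039385) = 0.01985.
z = (0.63318 − 0.58560)/0.01985 = 0.04758/0.01985 = 2.397.
p-value = P(Z < 2.397) ≈ 0.9917. With α = 0.05, fail to reject H₀.

z = 2.397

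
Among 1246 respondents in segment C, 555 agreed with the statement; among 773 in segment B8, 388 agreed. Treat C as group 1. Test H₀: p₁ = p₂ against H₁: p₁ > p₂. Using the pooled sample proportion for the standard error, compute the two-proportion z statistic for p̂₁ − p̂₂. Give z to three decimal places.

z = -2.474

p̂₁ = 555/1246 ≈ 0.44543, p̂₂ = 388/773 ≈ 0.50194.
Pooled p̂ = (555+388)/(1246+773) = 943/2019 = 0.46706.
SE = √(0.248915 × 0.00209623) = 0.02284.
z = (0.44543 − 0.50194)/0.02284 = -0.05651/0.02284 = -2.474.
p-value = P(Z > -2.474) ≈ 0.9933.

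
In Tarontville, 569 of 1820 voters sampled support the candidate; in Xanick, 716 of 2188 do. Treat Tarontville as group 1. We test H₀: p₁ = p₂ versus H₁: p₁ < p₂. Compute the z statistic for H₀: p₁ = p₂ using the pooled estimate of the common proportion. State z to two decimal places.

p̂₁ = 569/1820 = 0.3126, p̂₂ = 716/2188 = 0.3272.
Pooled p̂ = (569+716)/(1820+2188) = 1285/4008 = 0.3206.
SE = √(p̂(1−p̂)(1/n₁+1/n₂)) = √(0.3206·0.6794·0.00100649) = √(0.000219232) = 0.0148.
z = (0.3126 − 0.3272)/0.0148 = -0.0146/0.0148 = -0.99.

z = -0.99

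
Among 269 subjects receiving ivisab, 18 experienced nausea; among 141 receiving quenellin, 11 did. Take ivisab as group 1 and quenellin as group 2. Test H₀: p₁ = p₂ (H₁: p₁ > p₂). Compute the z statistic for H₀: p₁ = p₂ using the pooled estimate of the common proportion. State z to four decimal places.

p̂₁ = 18/269 ≈ 0.066914, p̂₂ = 11/141 ≈ 0.078014.
Pooled p̂ = (18+11)/(269+141) = 29/410 = 0.070732.
SE = √(p̂(1−p̂)(1/n₁+1/n₂)) = √(0.070732·0.929268·0.0108097) = √(0.000710506) = 0.026655.
z = (0.066914 − 0.078014)/0.026655 = -0.011100/0.026655 = -0.4164.
p-value = P(Z > -0.416) ≈ 0.6614.

z = -0.4164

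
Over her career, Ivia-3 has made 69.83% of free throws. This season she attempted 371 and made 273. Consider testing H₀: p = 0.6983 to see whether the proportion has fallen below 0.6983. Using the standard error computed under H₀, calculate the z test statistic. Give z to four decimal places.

z = 1.5757

p̂ = 273/371 ≈ 0.735849.
SE = √(p₀(1−p₀)/n) = √(0.21068/371) = 0.023830.
z = (0.735849 − 0.6983)/0.023830 = 0.037549/0.023830 = 1.5757.
p-value = P(Z < 1.576) ≈ 0.9425.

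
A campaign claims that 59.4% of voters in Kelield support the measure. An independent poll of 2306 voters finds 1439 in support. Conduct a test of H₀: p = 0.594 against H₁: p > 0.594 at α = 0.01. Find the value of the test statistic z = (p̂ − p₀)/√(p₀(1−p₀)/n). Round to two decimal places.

p̂ = 1439/2306 ≈ 0.6240.
Standard error under H₀: √(0.594×0.406/2306) = 0.0102.
z = (0.6240 − 0.594)/0.0102 = 0.0300/0.0102 = 2.94.
p-value = P(Z > 2.936) ≈ 0.0017; since p < α = 0.01, reject H₀.

z = 2.94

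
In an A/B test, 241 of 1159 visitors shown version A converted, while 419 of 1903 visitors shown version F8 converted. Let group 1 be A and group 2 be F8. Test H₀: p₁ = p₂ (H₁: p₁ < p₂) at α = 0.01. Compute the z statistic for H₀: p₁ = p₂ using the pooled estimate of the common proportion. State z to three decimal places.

p̂₁ = 241/1159 = 0.20794, p̂₂ = 419/1903 = 0.22018.
Pooled p̂ = (241+419)/(1159+1903) = 660/3062 = 0.21555.
SE = √(p̂(1−p̂)(1/n₁+1/n₂)) = √(0.21555·0.78445·0.0013883) = √(0.000234741) = 0.01532.
z = (0.20794 − 0.22018)/0.01532 = -0.01224/0.01532 = -0.799.
p-value = P(Z < -0.799) ≈ 0.2122. With α = 0.01, fail to reject H₀.

z = -0.799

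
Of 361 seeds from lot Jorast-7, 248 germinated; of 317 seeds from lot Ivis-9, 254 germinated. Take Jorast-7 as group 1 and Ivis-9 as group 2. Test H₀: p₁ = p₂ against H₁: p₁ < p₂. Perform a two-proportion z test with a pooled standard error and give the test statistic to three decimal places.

z = -3.387

p̂₁ = 248/361 ≈ 0.686981, p̂₂ = 254/317 ≈ 0.801262.
Pooled p̂ = (248+254)/(361+317) = 502/678 = 0.740413.
SE = √(p̂(1−p̂)(1/n₁+1/n₂)) = √(0.740413·0.259587·0.00592466) = √(0.00113873) = 0.033745.
z = (0.686981 − 0.801262)/0.033745 = -0.114281/0.033745 = -3.387.
p-value = P(Z < -3.387) ≈ 0.0004.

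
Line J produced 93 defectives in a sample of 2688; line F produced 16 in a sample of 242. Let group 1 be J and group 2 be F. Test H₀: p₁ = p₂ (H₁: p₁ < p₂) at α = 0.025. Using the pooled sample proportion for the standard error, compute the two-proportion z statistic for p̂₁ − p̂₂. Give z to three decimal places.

z = -2.481

p̂₁ = 93/2688 = 0.034598, p̂₂ = 16/242 = 0.066116.
Pooled p̂ = (93+16)/(2688+242) = 109/2930 = 0.037201.
SE = √(0.0358174 × 0.00450426) = 0.012702.
z = (0.034598 − 0.066116)/0.012702 = -0.031518/0.012702 = -2.481.
p-value = P(Z < -2.481) ≈ 0.0065; since p < α = 0.025, reject H₀.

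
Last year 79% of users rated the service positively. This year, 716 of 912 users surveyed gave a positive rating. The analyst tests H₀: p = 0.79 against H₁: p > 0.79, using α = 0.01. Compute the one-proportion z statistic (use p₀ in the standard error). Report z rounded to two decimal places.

p̂ = 716/912 = 0.7851.
Standard error under H₀: √(0.79×0.21/912) = 0.0135.
z = (0.7851 − 0.79)/0.0135 = -0.0049/0.0135 = -0.36.
p-value = P(Z > -0.364) ≈ 0.6422. With α = 0.01, fail to reject H₀.

z = -0.36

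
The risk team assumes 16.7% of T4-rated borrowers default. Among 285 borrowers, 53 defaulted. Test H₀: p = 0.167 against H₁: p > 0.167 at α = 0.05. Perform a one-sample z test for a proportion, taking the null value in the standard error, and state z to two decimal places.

z = 0.86

p̂ = 53/285 ≈ 0.1860.
Under H₀, SE = √(0.167·0.833/285) = √(0.000488109) = 0.0221.
z = (0.1860 − 0.167)/0.0221 = 0.0190/0.0221 = 0.86.
p-value = P(Z > 0.858) ≈ 0.1953. With α = 0.05, fail to reject H₀.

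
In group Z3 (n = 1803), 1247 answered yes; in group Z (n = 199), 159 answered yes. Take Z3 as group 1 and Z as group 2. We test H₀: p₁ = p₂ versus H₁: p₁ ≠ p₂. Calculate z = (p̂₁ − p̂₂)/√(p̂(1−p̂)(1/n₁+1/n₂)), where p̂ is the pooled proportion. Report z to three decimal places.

p̂₁ = 1247/1803 ≈ 0.691625, p̂₂ = 159/199 ≈ 0.798995.
Pooled p̂ = (1247+159)/(1803+199) = 1406/2002 = 0.702298.
SE = √(p̂(1−p̂)(1/n₁+1/n₂)) = √(0.702298·0.297702·0.00557976) = √(0.00116659) = 0.034155.
z = (0.691625 − 0.798995)/0.034155 = -0.107370/0.034155 = -3.144.

z = -3.144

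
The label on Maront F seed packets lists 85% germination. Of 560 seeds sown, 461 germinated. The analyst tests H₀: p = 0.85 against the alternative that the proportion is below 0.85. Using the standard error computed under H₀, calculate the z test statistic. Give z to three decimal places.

z = -1.775

p̂ = 461/560 ≈ 0.82321.
Under H₀, SE = √(0.85·0.15/560) = √(0.000227679) = 0.01509.
z = (0.82321 − 0.85)/0.01509 = -0.02679/0.01509 = -1.775.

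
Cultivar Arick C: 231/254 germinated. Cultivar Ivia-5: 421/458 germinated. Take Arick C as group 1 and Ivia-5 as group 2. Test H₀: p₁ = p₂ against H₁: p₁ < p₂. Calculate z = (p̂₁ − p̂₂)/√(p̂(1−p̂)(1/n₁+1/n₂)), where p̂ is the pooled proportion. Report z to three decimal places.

z = -0.449

p̂₁ = 231/254 = 0.90945, p̂₂ = 421/458 = 0.91921.
Pooled p̂ = (231+421)/(254+458) = 652/712 = 0.91573.
SE = √(0.0771683 × 0.00612041) = 0.02173.
z = (0.90945 − 0.91921)/0.02173 = -0.00976/0.02173 = -0.449.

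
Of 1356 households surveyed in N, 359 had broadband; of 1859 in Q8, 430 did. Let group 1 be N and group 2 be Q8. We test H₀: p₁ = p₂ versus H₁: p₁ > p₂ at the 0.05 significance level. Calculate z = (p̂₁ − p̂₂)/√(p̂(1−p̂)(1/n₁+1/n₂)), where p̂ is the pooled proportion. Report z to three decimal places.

p̂₁ = 359/1356 = 0.26475, p̂₂ = 430/1859 = 0.23131.
Pooled p̂ = (359+430)/(1356+1859) = 789/3215 = 0.24541.
SE = √(0.185185 × 0.00127539) = 0.01537.
z = (0.26475 − 0.23131)/0.01537 = 0.03344/0.01537 = 2.176.
p-value = P(Z > 2.176) ≈ 0.0148; since p < α = 0.05, reject H₀.

z = 2.176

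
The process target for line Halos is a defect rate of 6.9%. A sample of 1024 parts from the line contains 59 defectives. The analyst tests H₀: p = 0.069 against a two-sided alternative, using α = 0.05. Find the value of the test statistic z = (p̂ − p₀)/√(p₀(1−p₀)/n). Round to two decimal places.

z = -1.44

p̂ = 59/1024 ≈ 0.0576.
SE = √(p₀(1−p₀)/n) = √(0.064239/1024) = 0.0079.
z = (0.0576 − 0.069)/0.0079 = -0.0114/0.0079 = -1.44.
Two-sided p-value ≈ 2·Φ(−1.437) = 0.1507; since p > α = 0.05, fail to reject H₀.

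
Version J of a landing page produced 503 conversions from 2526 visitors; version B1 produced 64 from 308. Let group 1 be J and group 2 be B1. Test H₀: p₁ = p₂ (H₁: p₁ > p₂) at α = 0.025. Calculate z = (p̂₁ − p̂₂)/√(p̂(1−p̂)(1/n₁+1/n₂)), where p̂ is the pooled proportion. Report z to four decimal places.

z = -0.3588

p̂₁ = 503/2526 ≈ 0.199129, p̂₂ = 64/308 ≈ 0.207792.
Pooled p̂ = (503+64)/(2526+308) = 567/2834 = 0.200071.
SE = √(p̂(1−p̂)(1/n₁+1/n₂)) = √(0.200071·0.799929·0.00364264) = √(0.000582976) = 0.024145.
z = (0.199129 − 0.207792)/0.024145 = -0.008663/0.024145 = -0.3588.
p-value = P(Z > -0.359) ≈ 0.6401; since p > α = 0.025, fail to reject H₀.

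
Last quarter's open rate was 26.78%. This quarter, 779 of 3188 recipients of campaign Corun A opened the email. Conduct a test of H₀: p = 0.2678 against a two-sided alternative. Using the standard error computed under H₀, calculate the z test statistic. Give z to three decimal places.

z = -2.990

p̂ = 779/3188 = 0.2443538.
SE = √(p₀(1−p₀)/n) = √(0.19608/3188) = 0.0078426.
z = (0.2443538 − 0.2678)/0.0078426 = -0.0234462/0.0078426 = -2.990.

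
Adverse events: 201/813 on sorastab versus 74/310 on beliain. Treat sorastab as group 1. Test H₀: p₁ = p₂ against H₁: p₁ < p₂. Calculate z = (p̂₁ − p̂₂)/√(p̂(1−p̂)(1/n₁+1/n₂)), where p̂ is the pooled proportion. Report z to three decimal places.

z = 0.297

p̂₁ = 201/813 = 0.24723, p̂₂ = 74/310 = 0.23871.
Pooled p̂ = (201+74)/(813+310) = 275/1123 = 0.24488.
SE = √(p̂(1−p̂)(1/n₁+1/n₂)) = √(0.24488·0.75512·0.00445582) = √(0.000823942) = 0.02870.
z = (0.24723 − 0.23871)/0.02870 = 0.00852/0.02870 = 0.297.
p-value = P(Z < 0.297) ≈ 0.6167.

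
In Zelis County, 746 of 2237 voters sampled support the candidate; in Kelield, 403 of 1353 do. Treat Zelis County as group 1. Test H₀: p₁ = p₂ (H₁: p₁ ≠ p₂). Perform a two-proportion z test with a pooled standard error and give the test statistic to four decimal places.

p̂₁ = 746/2237 = 0.333482, p̂₂ = 403/1353 = 0.297857.
Pooled p̂ = (746+403)/(2237+1353) = 1149/3590 = 0.320056.
SE = √(p̂(1−p̂)(1/n₁+1/n₂)) = √(0.320056·0.679944·0.00118613) = √(0.000258125) = 0.016066.
z = (0.333482 − 0.297857)/0.016066 = 0.035625/0.016066 = 2.2174.

z = 2.2174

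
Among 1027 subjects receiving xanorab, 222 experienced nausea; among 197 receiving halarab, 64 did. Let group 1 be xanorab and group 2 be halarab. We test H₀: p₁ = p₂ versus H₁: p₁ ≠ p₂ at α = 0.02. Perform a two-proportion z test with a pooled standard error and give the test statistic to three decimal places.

z = -3.303

p̂₁ = 222/1027 = 0.21616, p̂₂ = 64/197 = 0.32487.
Pooled p̂ = (222+64)/(1027+197) = 286/1224 = 0.23366.
SE = √(p̂(1−p̂)(1/n₁+1/n₂)) = √(0.23366·0.76634·0.00604985) = √(0.00108331) = 0.03291.
z = (0.21616 − 0.32487)/0.03291 = -0.10871/0.03291 = -3.303.
Two-sided p-value ≈ 2·Φ(−3.303) = 0.0010. With α = 0.02, reject H₀.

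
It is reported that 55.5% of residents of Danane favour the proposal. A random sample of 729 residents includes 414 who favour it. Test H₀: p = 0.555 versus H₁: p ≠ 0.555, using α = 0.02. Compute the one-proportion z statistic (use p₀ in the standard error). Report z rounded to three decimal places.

z = 0.701

p̂ = 414/729 = 0.56790.
Under H₀, SE = √(0.555·0.445/729) = √(0.000338786) = 0.01841.
z = (0.56790 − 0.555)/0.01841 = 0.01290/0.01841 = 0.701.
Two-sided p-value ≈ 2·Φ(−0.701) = 0.4834. With α = 0.02, fail to reject H₀.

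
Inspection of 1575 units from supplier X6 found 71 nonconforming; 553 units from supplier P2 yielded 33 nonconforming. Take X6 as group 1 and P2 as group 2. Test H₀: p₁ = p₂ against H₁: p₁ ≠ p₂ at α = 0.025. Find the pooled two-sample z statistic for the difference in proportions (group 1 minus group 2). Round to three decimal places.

p̂₁ = 71/1575 = 0.045079, p̂₂ = 33/553 = 0.059675.
Pooled p̂ = (71+33)/(1575+553) = 104/2128 = 0.048872.
SE = √(p̂(1−p̂)(1/n₁+1/n₂)) = √(0.048872·0.951128·0.00244324) = √(0.000113571) = 0.010657.
z = (0.045079 − 0.059675)/0.010657 = -0.014596/0.010657 = -1.370.
Two-sided p-value ≈ 2·Φ(−1.370) = 0.1708; since p > α = 0.025, fail to reject H₀.

z = -1.370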